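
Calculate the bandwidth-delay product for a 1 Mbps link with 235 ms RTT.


BDP = bandwidth * RTT
= 1 Mbps * 235 ms
= 1 * 1e6 * 235 / 1000 bits
= 235000 bits
= 29375 bytes
= 28.6865 KB
BDP = 235000 bits (29375 bytes)


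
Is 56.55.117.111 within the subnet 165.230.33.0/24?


Subnet network: 165.230.33.0
Test IP AND mask: 56.55.117.0
No, 56.55.117.111 is not in 165.230.33.0/24


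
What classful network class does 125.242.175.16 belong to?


First octet: 125
Binary: 01111101
0xxxxxxx -> Class A (1-126)
Class A, default mask 255.0.0.0 (/8)


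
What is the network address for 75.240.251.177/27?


IP:   01001011.11110000.11111011.10110001
Mask: 11111111.11111111.11111111.11100000
AND operation:
Net:  01001011.11110000.11111011.10100000
Network: 75.240.251.160/27


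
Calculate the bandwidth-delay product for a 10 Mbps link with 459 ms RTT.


BDP = bandwidth * RTT
= 10 Mbps * 459 ms
= 10 * 1e6 * 459 / 1000 bits
= 4590000 bits
= 573750 bytes
= 560.3027 KB
BDP = 4590000 bits (573750 bytes)


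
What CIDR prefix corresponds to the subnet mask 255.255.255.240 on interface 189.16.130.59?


Binary: 11111111.11111111.11111111.11110000
Count leading 1s
Prefix: /28


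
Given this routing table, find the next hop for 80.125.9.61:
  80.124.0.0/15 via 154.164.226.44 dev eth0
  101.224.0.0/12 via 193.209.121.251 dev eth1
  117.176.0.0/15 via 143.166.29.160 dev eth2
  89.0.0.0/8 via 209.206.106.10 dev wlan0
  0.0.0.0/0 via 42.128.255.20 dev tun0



Longest prefix match for 80.125.9.61:
  /15 80.124.0.0: MATCH
  /12 101.224.0.0: no
  /15 117.176.0.0: no
  /8 89.0.0.0: no
  /0 0.0.0.0: MATCH
Selected: next-hop 154.164.226.44 via eth0 (matched /15)


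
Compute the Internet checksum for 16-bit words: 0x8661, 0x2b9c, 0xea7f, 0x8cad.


Sum all words (with carry folding):
+ 0x8661 = 0x8661
+ 0x2b9c = 0xb1fd
+ 0xea7f = 0x9c7d
+ 0x8cad = 0x292b
One's complement: ~0x292b
Checksum = 0xd6d4


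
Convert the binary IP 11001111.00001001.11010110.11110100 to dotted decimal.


11001111 = 207
00001001 = 9
11010110 = 214
11110100 = 244
IP: 207.9.214.244


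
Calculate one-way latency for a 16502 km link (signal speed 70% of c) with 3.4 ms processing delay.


Speed = 0.7 * 3e5 km/s = 210000 km/s
Propagation delay = 16502 / 210000 = 0.0786 s = 78.581 ms
Processing delay = 3.4 ms
Total one-way latency = 81.981 ms


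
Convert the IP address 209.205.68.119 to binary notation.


209 = 11010001
205 = 11001101
68 = 01000100
119 = 01110111
Binary: 11010001.11001101.01000100.01110111


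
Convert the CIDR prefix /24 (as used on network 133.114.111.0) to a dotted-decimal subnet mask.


/24 means 24 network bits, 8 host bits
Binary: 11111111111111111111111100000000
Mask: 255.255.255.0


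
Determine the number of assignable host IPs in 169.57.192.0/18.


Host bits = 32 - 18 = 14
Total addresses = 2^14 = 16384
Usable = total - 2 (network and broadcast)
Usable hosts: 16382


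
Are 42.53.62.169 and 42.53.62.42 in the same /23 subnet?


Mask: 255.255.254.0
42.53.62.169 AND mask = 42.53.62.0
42.53.62.42 AND mask = 42.53.62.0
Yes, same subnet (42.53.62.0)


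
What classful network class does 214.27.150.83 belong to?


First octet: 214
Binary: 11010110
110xxxxx -> Class C (192-223)
Class C, default mask 255.255.255.0 (/24)


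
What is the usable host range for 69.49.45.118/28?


Network: 69.49.45.112
Broadcast: 69.49.45.127
First usable = network + 1
Last usable = broadcast - 1
Range: 69.49.45.113 to 69.49.45.126


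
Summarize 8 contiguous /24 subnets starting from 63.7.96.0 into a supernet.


Original prefix: /24
Number of subnets: 8 = 2^3
New prefix = 24 - 3 = 21
Supernet: 63.7.96.0/21


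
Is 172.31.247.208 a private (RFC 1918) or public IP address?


RFC 1918 private ranges:
  10.0.0.0/8 (10.0.0.0 - 10.255.255.255)
  172.16.0.0/12 (172.16.0.0 - 172.31.255.255)
  192.168.0.0/16 (192.168.0.0 - 192.168.255.255)
Private (in 172.16.0.0/12)


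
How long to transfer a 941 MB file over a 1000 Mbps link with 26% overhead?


Effective throughput = 1000 * (1 - 26/100) = 740 Mbps
File size in Mb = 941 * 8 = 7528 Mb
Time = 7528 / 740
Time = 10.173 seconds


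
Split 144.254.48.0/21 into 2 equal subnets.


New prefix = 21 + 1 = 22
Each subnet has 1024 addresses
  144.254.48.0/22
  144.254.52.0/22
Subnets: 144.254.48.0/22, 144.254.52.0/22


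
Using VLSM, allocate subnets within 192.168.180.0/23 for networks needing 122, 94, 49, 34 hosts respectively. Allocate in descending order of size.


122 hosts -> /25 (126 usable): 192.168.180.0/25
94 hosts -> /25 (126 usable): 192.168.180.128/25
49 hosts -> /26 (62 usable): 192.168.181.0/26
34 hosts -> /26 (62 usable): 192.168.181.64/26
Allocation: 192.168.180.0/25 (122 hosts, 126 usable); 192.168.180.128/25 (94 hosts, 126 usable); 192.168.181.0/26 (49 hosts, 62 usable); 192.168.181.64/26 (34 hosts, 62 usable)


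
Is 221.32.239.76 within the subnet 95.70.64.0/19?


Subnet network: 95.70.64.0
Test IP AND mask: 221.32.224.0
No, 221.32.239.76 is not in 95.70.64.0/19


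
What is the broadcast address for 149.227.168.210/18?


Network: 149.227.128.0/18
Host bits = 14
Set all host bits to 1:
Broadcast: 149.227.191.255


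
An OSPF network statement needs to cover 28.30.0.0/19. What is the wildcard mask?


Subnet mask: 255.255.224.0
Wildcard = 255.255.255.255 - subnet mask
255 - 255 = 0
255 - 255 = 0
255 - 224 = 31
255 - 0 = 255
Wildcard: 0.0.31.255


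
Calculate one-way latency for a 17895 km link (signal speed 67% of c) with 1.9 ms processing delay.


Speed = 0.67 * 3e5 km/s = 201000 km/s
Propagation delay = 17895 / 201000 = 0.089 s = 89.0299 ms
Processing delay = 1.9 ms
Total one-way latency = 90.9299 ms


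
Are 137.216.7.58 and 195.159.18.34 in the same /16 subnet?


Mask: 255.255.0.0
137.216.7.58 AND mask = 137.216.0.0
195.159.18.34 AND mask = 195.159.0.0
No, different subnets (137.216.0.0 vs 195.159.0.0)


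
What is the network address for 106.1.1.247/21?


IP:   01101010.00000001.00000001.11110111
Mask: 11111111.11111111.11111000.00000000
AND operation:
Net:  01101010.00000001.00000000.00000000
Network: 106.1.0.0/21


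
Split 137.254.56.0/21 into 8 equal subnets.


New prefix = 21 + 3 = 24
Each subnet has 256 addresses
  137.254.56.0/24
  137.254.57.0/24
  137.254.58.0/24
  137.254.59.0/24
  137.254.60.0/24
  137.254.61.0/24
  137.254.62.0/24
  137.254.63.0/24
Subnets: 137.254.56.0/24, 137.254.57.0/24, 137.254.58.0/24, 137.254.59.0/24, 137.254.60.0/24, 137.254.61.0/24, 137.254.62.0/24, 137.254.63.0/24


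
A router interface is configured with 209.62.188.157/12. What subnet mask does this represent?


/12 means 12 network bits, 20 host bits
Binary: 11111111111100000000000000000000
Mask: 255.240.0.0


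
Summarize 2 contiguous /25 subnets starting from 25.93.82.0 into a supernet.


Original prefix: /25
Number of subnets: 2 = 2^1
New prefix = 25 - 1 = 24
Supernet: 25.93.82.0/24


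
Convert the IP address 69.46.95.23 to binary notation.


69 = 01000101
46 = 00101110
95 = 01011111
23 = 00010111
Binary: 01000101.00101110.01011111.00010111


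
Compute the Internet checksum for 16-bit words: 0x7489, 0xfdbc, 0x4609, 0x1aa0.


Sum all words (with carry folding):
+ 0x7489 = 0x7489
+ 0xfdbc = 0x7246
+ 0x4609 = 0xb84f
+ 0x1aa0 = 0xd2ef
One's complement: ~0xd2ef
Checksum = 0x2d10


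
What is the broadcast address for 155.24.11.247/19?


Network: 155.24.0.0/19
Host bits = 13
Set all host bits to 1:
Broadcast: 155.24.31.255


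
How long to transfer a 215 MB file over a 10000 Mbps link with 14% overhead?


Effective throughput = 10000 * (1 - 14/100) = 8600 Mbps
File size in Mb = 215 * 8 = 1720 Mb
Time = 1720 / 8600
Time = 0.2 seconds


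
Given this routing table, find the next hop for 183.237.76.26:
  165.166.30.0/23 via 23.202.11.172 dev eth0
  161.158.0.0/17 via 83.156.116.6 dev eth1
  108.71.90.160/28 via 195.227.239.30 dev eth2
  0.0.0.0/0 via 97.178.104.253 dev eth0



Longest prefix match for 183.237.76.26:
  /23 165.166.30.0: no
  /17 161.158.0.0: no
  /28 108.71.90.160: no
  /0 0.0.0.0: MATCH
Selected: next-hop 97.178.104.253 via eth0 (matched /0)


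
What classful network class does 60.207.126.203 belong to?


First octet: 60
Binary: 00111100
0xxxxxxx -> Class A (1-126)
Class A, default mask 255.0.0.0 (/8)


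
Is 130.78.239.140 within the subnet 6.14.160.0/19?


Subnet network: 6.14.160.0
Test IP AND mask: 130.78.224.0
No, 130.78.239.140 is not in 6.14.160.0/19


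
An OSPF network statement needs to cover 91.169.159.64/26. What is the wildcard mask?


Subnet mask: 255.255.255.192
Wildcard = 255.255.255.255 - subnet mask
255 - 255 = 0
255 - 255 = 0
255 - 255 = 0
255 - 192 = 63
Wildcard: 0.0.0.63


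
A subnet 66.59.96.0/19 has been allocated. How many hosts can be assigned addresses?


Host bits = 32 - 19 = 13
Total addresses = 2^13 = 8192
Usable = total - 2 (network and broadcast)
Usable hosts: 8190


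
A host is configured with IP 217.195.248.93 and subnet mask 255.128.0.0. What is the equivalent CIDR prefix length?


Binary: 11111111.10000000.00000000.00000000
Count leading 1s
Prefix: /9


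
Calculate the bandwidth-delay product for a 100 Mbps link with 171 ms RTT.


BDP = bandwidth * RTT
= 100 Mbps * 171 ms
= 100 * 1e6 * 171 / 1000 bits
= 17100000 bits
= 2137500 bytes
= 2087.4023 KB
BDP = 17100000 bits (2137500 bytes)


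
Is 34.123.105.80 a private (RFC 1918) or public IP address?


RFC 1918 private ranges:
  10.0.0.0/8 (10.0.0.0 - 10.255.255.255)
  172.16.0.0/12 (172.16.0.0 - 172.31.255.255)
  192.168.0.0/16 (192.168.0.0 - 192.168.255.255)
Public (not in any RFC 1918 range)


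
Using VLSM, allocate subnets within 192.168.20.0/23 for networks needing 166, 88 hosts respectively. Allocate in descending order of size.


166 hosts -> /24 (254 usable): 192.168.20.0/24
88 hosts -> /25 (126 usable): 192.168.21.0/25
Allocation: 192.168.20.0/24 (166 hosts, 254 usable); 192.168.21.0/25 (88 hosts, 126 usable)


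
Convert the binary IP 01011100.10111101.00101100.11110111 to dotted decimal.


01011100 = 92
10111101 = 189
00101100 = 44
11110111 = 247
IP: 92.189.44.247


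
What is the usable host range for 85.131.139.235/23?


Network: 85.131.138.0
Broadcast: 85.131.139.255
First usable = network + 1
Last usable = broadcast - 1
Range: 85.131.138.1 to 85.131.139.254


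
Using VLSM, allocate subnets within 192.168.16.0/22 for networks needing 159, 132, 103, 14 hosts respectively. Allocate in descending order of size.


159 hosts -> /24 (254 usable): 192.168.16.0/24
132 hosts -> /24 (254 usable): 192.168.17.0/24
103 hosts -> /25 (126 usable): 192.168.18.0/25
14 hosts -> /28 (14 usable): 192.168.18.128/28
Allocation: 192.168.16.0/24 (159 hosts, 254 usable); 192.168.17.0/24 (132 hosts, 254 usable); 192.168.18.0/25 (103 hosts, 126 usable); 192.168.18.128/28 (14 hosts, 14 usable)


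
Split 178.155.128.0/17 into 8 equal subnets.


New prefix = 17 + 3 = 20
Each subnet has 4096 addresses
  178.155.128.0/20
  178.155.144.0/20
  178.155.160.0/20
  178.155.176.0/20
  178.155.192.0/20
  178.155.208.0/20
  178.155.224.0/20
  178.155.240.0/20
Subnets: 178.155.128.0/20, 178.155.144.0/20, 178.155.160.0/20, 178.155.176.0/20, 178.155.192.0/20, 178.155.208.0/20, 178.155.224.0/20, 178.155.240.0/20


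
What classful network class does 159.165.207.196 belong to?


First octet: 159
Binary: 10011111
10xxxxxx -> Class B (128-191)
Class B, default mask 255.255.0.0 (/16)


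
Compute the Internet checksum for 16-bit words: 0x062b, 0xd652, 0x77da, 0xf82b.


Sum all words (with carry folding):
+ 0x062b = 0x062b
+ 0xd652 = 0xdc7d
+ 0x77da = 0x5458
+ 0xf82b = 0x4c84
One's complement: ~0x4c84
Checksum = 0xb37b


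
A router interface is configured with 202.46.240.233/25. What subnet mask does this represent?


/25 means 25 network bits, 7 host bits
Binary: 11111111111111111111111110000000
Mask: 255.255.255.128


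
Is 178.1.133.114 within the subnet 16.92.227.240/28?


Subnet network: 16.92.227.240
Test IP AND mask: 178.1.133.112
No, 178.1.133.114 is not in 16.92.227.240/28


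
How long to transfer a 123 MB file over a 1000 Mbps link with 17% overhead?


Effective throughput = 1000 * (1 - 17/100) = 830 Mbps
File size in Mb = 123 * 8 = 984 Mb
Time = 984 / 830
Time = 1.1855 seconds


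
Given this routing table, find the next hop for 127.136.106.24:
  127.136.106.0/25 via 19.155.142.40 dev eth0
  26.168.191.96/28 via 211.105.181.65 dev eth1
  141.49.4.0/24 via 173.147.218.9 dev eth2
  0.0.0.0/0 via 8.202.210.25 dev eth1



Longest prefix match for 127.136.106.24:
  /25 127.136.106.0: MATCH
  /28 26.168.191.96: no
  /24 141.49.4.0: no
  /0 0.0.0.0: MATCH
Selected: next-hop 19.155.142.40 via eth0 (matched /25)


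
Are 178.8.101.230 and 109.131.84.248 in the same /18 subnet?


Mask: 255.255.192.0
178.8.101.230 AND mask = 178.8.64.0
109.131.84.248 AND mask = 109.131.64.0
No, different subnets (178.8.64.0 vs 109.131.64.0)


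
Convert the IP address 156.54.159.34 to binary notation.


156 = 10011100
54 = 00110110
159 = 10011111
34 = 00100010
Binary: 10011100.00110110.10011111.00100010


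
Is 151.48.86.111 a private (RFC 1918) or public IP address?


RFC 1918 private ranges:
  10.0.0.0/8 (10.0.0.0 - 10.255.255.255)
  172.16.0.0/12 (172.16.0.0 - 172.31.255.255)
  192.168.0.0/16 (192.168.0.0 - 192.168.255.255)
Public (not in any RFC 1918 range)


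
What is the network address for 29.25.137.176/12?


IP:   00011101.00011001.10001001.10110000
Mask: 11111111.11110000.00000000.00000000
AND operation:
Net:  00011101.00010000.00000000.00000000
Network: 29.16.0.0/12


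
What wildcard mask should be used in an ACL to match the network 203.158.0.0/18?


Subnet mask: 255.255.192.0
Wildcard = 255.255.255.255 - subnet mask
255 - 255 = 0
255 - 255 = 0
255 - 192 = 63
255 - 0 = 255
Wildcard: 0.0.63.255


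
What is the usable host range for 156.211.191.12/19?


Network: 156.211.160.0
Broadcast: 156.211.191.255
First usable = network + 1
Last usable = broadcast - 1
Range: 156.211.160.1 to 156.211.191.254


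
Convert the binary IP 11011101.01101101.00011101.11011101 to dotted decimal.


11011101 = 221
01101101 = 109
00011101 = 29
11011101 = 221
IP: 221.109.29.221


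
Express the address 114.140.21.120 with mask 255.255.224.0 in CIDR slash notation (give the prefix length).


Binary: 11111111.11111111.11100000.00000000
Count leading 1s
Prefix: /19


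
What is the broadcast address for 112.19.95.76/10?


Network: 112.0.0.0/10
Host bits = 22
Set all host bits to 1:
Broadcast: 112.63.255.255


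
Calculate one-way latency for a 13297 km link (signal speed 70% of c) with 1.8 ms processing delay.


Speed = 0.7 * 3e5 km/s = 210000 km/s
Propagation delay = 13297 / 210000 = 0.0633 s = 63.319 ms
Processing delay = 1.8 ms
Total one-way latency = 65.119 ms


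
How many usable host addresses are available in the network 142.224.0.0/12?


Host bits = 32 - 12 = 20
Total addresses = 2^20 = 1048576
Usable = total - 2 (network and broadcast)
Usable hosts: 1048574


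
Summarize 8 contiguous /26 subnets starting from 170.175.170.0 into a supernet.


Original prefix: /26
Number of subnets: 8 = 2^3
New prefix = 26 - 3 = 23
Supernet: 170.175.170.0/23


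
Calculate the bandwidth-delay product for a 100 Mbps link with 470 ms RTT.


BDP = bandwidth * RTT
= 100 Mbps * 470 ms
= 100 * 1e6 * 470 / 1000 bits
= 47000000 bits
= 5875000 bytes
= 5737.3047 KB
BDP = 47000000 bits (5875000 bytes)


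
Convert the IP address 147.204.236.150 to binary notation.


147 = 10010011
204 = 11001100
236 = 11101100
150 = 10010110
Binary: 10010011.11001100.11101100.10010110


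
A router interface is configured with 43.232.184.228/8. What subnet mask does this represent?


/8 means 8 network bits, 24 host bits
Binary: 11111111000000000000000000000000
Mask: 255.0.0.0


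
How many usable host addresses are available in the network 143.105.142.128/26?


Host bits = 32 - 26 = 6
Total addresses = 2^6 = 64
Usable = total - 2 (network and broadcast)
Usable hosts: 62


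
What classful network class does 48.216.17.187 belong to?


First octet: 48
Binary: 00110000
0xxxxxxx -> Class A (1-126)
Class A, default mask 255.0.0.0 (/8)


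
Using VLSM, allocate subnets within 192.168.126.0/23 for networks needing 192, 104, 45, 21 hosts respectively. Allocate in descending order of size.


192 hosts -> /24 (254 usable): 192.168.126.0/24
104 hosts -> /25 (126 usable): 192.168.127.0/25
45 hosts -> /26 (62 usable): 192.168.127.128/26
21 hosts -> /27 (30 usable): 192.168.127.192/27
Allocation: 192.168.126.0/24 (192 hosts, 254 usable); 192.168.127.0/25 (104 hosts, 126 usable); 192.168.127.128/26 (45 hosts, 62 usable); 192.168.127.192/27 (21 hosts, 30 usable)


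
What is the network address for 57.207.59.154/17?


IP:   00111001.11001111.00111011.10011010
Mask: 11111111.11111111.10000000.00000000
AND operation:
Net:  00111001.11001111.00000000.00000000
Network: 57.207.0.0/17


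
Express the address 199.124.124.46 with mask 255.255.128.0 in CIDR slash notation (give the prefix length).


Binary: 11111111.11111111.10000000.00000000
Count leading 1s
Prefix: /17


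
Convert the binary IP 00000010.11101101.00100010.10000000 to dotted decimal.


00000010 = 2
11101101 = 237
00100010 = 34
10000000 = 128
IP: 2.237.34.128


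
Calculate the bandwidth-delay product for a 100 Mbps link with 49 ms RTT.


BDP = bandwidth * RTT
= 100 Mbps * 49 ms
= 100 * 1e6 * 49 / 1000 bits
= 4900000 bits
= 612500 bytes
= 598.1445 KB
BDP = 4900000 bits (612500 bytes)


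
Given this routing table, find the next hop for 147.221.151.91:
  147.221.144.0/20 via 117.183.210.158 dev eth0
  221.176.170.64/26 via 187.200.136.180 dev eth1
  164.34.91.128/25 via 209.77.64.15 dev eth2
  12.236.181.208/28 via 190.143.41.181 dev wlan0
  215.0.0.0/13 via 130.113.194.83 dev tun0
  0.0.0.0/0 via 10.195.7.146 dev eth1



Longest prefix match for 147.221.151.91:
  /20 147.221.144.0: MATCH
  /26 221.176.170.64: no
  /25 164.34.91.128: no
  /28 12.236.181.208: no
  /13 215.0.0.0: no
  /0 0.0.0.0: MATCH
Selected: next-hop 117.183.210.158 via eth0 (matched /20)


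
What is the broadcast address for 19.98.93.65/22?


Network: 19.98.92.0/22
Host bits = 10
Set all host bits to 1:
Broadcast: 19.98.95.255


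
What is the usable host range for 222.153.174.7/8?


Network: 222.0.0.0
Broadcast: 222.255.255.255
First usable = network + 1
Last usable = broadcast - 1
Range: 222.0.0.1 to 222.255.255.254


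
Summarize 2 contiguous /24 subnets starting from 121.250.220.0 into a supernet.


Original prefix: /24
Number of subnets: 2 = 2^1
New prefix = 24 - 1 = 23
Supernet: 121.250.220.0/23


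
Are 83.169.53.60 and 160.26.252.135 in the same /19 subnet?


Mask: 255.255.224.0
83.169.53.60 AND mask = 83.169.32.0
160.26.252.135 AND mask = 160.26.224.0
No, different subnets (83.169.32.0 vs 160.26.224.0)


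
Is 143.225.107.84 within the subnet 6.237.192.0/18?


Subnet network: 6.237.192.0
Test IP AND mask: 143.225.64.0
No, 143.225.107.84 is not in 6.237.192.0/18


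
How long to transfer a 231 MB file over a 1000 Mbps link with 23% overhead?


Effective throughput = 1000 * (1 - 23/100) = 770 Mbps
File size in Mb = 231 * 8 = 1848 Mb
Time = 1848 / 770
Time = 2.4 seconds


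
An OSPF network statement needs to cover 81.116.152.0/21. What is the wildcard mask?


Subnet mask: 255.255.248.0
Wildcard = 255.255.255.255 - subnet mask
255 - 255 = 0
255 - 255 = 0
255 - 248 = 7
255 - 0 = 255
Wildcard: 0.0.7.255


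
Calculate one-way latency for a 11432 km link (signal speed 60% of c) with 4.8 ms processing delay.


Speed = 0.6 * 3e5 km/s = 180000 km/s
Propagation delay = 11432 / 180000 = 0.0635 s = 63.5111 ms
Processing delay = 4.8 ms
Total one-way latency = 68.3111 ms


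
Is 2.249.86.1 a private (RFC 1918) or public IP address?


RFC 1918 private ranges:
  10.0.0.0/8 (10.0.0.0 - 10.255.255.255)
  172.16.0.0/12 (172.16.0.0 - 172.31.255.255)
  192.168.0.0/16 (192.168.0.0 - 192.168.255.255)
Public (not in any RFC 1918 range)


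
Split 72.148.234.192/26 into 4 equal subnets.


New prefix = 26 + 2 = 28
Each subnet has 16 addresses
  72.148.234.192/28
  72.148.234.208/28
  72.148.234.224/28
  72.148.234.240/28
Subnets: 72.148.234.192/28, 72.148.234.208/28, 72.148.234.224/28, 72.148.234.240/28


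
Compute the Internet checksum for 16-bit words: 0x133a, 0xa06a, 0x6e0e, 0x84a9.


Sum all words (with carry folding):
+ 0x133a = 0x133a
+ 0xa06a = 0xb3a4
+ 0x6e0e = 0x21b3
+ 0x84a9 = 0xa65c
One's complement: ~0xa65c
Checksum = 0x59a3


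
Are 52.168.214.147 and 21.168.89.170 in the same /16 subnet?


Mask: 255.255.0.0
52.168.214.147 AND mask = 52.168.0.0
21.168.89.170 AND mask = 21.168.0.0
No, different subnets (52.168.0.0 vs 21.168.0.0)


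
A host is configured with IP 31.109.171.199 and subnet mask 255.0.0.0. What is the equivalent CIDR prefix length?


Binary: 11111111.00000000.00000000.00000000
Count leading 1s
Prefix: /8


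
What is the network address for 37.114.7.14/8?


IP:   00100101.01110010.00000111.00001110
Mask: 11111111.00000000.00000000.00000000
AND operation:
Net:  00100101.00000000.00000000.00000000
Network: 37.0.0.0/8


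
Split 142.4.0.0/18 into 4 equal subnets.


New prefix = 18 + 2 = 20
Each subnet has 4096 addresses
  142.4.0.0/20
  142.4.16.0/20
  142.4.32.0/20
  142.4.48.0/20
Subnets: 142.4.0.0/20, 142.4.16.0/20, 142.4.32.0/20, 142.4.48.0/20


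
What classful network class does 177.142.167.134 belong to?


First octet: 177
Binary: 10110001
10xxxxxx -> Class B (128-191)
Class B, default mask 255.255.0.0 (/16)


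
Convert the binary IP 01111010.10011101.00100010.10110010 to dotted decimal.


01111010 = 122
10011101 = 157
00100010 = 34
10110010 = 178
IP: 122.157.34.178


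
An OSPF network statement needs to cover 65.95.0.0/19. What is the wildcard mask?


Subnet mask: 255.255.224.0
Wildcard = 255.255.255.255 - subnet mask
255 - 255 = 0
255 - 255 = 0
255 - 224 = 31
255 - 0 = 255
Wildcard: 0.0.31.255


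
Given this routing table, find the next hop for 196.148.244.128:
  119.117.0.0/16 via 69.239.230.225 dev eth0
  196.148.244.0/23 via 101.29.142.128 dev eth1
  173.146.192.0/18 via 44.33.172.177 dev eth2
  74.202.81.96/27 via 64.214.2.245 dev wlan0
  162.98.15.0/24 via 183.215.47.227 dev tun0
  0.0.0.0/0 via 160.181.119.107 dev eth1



Longest prefix match for 196.148.244.128:
  /16 119.117.0.0: no
  /23 196.148.244.0: MATCH
  /18 173.146.192.0: no
  /27 74.202.81.96: no
  /24 162.98.15.0: no
  /0 0.0.0.0: MATCH
Selected: next-hop 101.29.142.128 via eth1 (matched /23)


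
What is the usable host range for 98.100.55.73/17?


Network: 98.100.0.0
Broadcast: 98.100.127.255
First usable = network + 1
Last usable = broadcast - 1
Range: 98.100.0.1 to 98.100.127.254


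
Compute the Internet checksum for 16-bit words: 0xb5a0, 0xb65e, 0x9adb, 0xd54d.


Sum all words (with carry folding):
+ 0xb5a0 = 0xb5a0
+ 0xb65e = 0x6bff
+ 0x9adb = 0x06db
+ 0xd54d = 0xdc28
One's complement: ~0xdc28
Checksum = 0x23d7


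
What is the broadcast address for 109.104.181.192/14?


Network: 109.104.0.0/14
Host bits = 18
Set all host bits to 1:
Broadcast: 109.107.255.255


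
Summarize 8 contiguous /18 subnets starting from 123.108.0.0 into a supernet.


Original prefix: /18
Number of subnets: 8 = 2^3
New prefix = 18 - 3 = 15
Supernet: 123.108.0.0/15


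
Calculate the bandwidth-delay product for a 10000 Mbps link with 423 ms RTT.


BDP = bandwidth * RTT
= 10000 Mbps * 423 ms
= 10000 * 1e6 * 423 / 1000 bits
= 4230000000 bits
= 528750000 bytes
= 516357.4219 KB
BDP = 4230000000 bits (528750000 bytes)


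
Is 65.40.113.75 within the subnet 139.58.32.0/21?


Subnet network: 139.58.32.0
Test IP AND mask: 65.40.112.0
No, 65.40.113.75 is not in 139.58.32.0/21


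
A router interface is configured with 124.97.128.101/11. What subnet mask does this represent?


/11 means 11 network bits, 21 host bits
Binary: 11111111111000000000000000000000
Mask: 255.224.0.0


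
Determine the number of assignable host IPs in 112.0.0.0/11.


Host bits = 32 - 11 = 21
Total addresses = 2^21 = 2097152
Usable = total - 2 (network and broadcast)
Usable hosts: 2097150


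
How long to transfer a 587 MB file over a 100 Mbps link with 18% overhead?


Effective throughput = 100 * (1 - 18/100) = 82 Mbps
File size in Mb = 587 * 8 = 4696 Mb
Time = 4696 / 82
Time = 57.2683 seconds


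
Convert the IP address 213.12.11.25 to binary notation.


213 = 11010101
12 = 00001100
11 = 00001011
25 = 00011001
Binary: 11010101.00001100.00001011.00011001


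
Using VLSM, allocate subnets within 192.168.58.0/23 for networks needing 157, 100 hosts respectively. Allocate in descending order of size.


157 hosts -> /24 (254 usable): 192.168.58.0/24
100 hosts -> /25 (126 usable): 192.168.59.0/25
Allocation: 192.168.58.0/24 (157 hosts, 254 usable); 192.168.59.0/25 (100 hosts, 126 usable)


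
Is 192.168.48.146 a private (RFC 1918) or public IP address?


RFC 1918 private ranges:
  10.0.0.0/8 (10.0.0.0 - 10.255.255.255)
  172.16.0.0/12 (172.16.0.0 - 172.31.255.255)
  192.168.0.0/16 (192.168.0.0 - 192.168.255.255)
Private (in 192.168.0.0/16)


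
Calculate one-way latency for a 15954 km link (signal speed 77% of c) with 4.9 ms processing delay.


Speed = 0.77 * 3e5 km/s = 231000 km/s
Propagation delay = 15954 / 231000 = 0.0691 s = 69.0649 ms
Processing delay = 4.9 ms
Total one-way latency = 73.9649 ms


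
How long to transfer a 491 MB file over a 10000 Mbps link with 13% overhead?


Effective throughput = 10000 * (1 - 13/100) = 8700 Mbps
File size in Mb = 491 * 8 = 3928 Mb
Time = 3928 / 8700
Time = 0.4515 seconds


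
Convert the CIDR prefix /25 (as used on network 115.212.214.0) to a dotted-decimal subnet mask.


/25 means 25 network bits, 7 host bits
Binary: 11111111111111111111111110000000
Mask: 255.255.255.128


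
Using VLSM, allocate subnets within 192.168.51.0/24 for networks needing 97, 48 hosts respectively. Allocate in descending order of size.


97 hosts -> /25 (126 usable): 192.168.51.0/25
48 hosts -> /26 (62 usable): 192.168.51.128/26
Allocation: 192.168.51.0/25 (97 hosts, 126 usable); 192.168.51.128/26 (48 hosts, 62 usable)


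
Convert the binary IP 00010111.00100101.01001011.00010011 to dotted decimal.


00010111 = 23
00100101 = 37
01001011 = 75
00010011 = 19
IP: 23.37.75.19


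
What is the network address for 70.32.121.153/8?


IP:   01000110.00100000.01111001.10011001
Mask: 11111111.00000000.00000000.00000000
AND operation:
Net:  01000110.00000000.00000000.00000000
Network: 70.0.0.0/8


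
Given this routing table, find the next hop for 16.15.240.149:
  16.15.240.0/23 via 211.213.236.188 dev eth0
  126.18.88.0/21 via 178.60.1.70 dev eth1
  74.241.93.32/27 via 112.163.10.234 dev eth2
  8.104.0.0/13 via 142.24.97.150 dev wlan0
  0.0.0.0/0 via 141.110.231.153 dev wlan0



Longest prefix match for 16.15.240.149:
  /23 16.15.240.0: MATCH
  /21 126.18.88.0: no
  /27 74.241.93.32: no
  /13 8.104.0.0: no
  /0 0.0.0.0: MATCH
Selected: next-hop 211.213.236.188 via eth0 (matched /23)


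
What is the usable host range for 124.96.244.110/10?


Network: 124.64.0.0
Broadcast: 124.127.255.255
First usable = network + 1
Last usable = broadcast - 1
Range: 124.64.0.1 to 124.127.255.254


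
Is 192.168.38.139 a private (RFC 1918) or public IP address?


RFC 1918 private ranges:
  10.0.0.0/8 (10.0.0.0 - 10.255.255.255)
  172.16.0.0/12 (172.16.0.0 - 172.31.255.255)
  192.168.0.0/16 (192.168.0.0 - 192.168.255.255)
Private (in 192.168.0.0/16)


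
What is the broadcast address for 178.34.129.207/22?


Network: 178.34.128.0/22
Host bits = 10
Set all host bits to 1:
Broadcast: 178.34.131.255


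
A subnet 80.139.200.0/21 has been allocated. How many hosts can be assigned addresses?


Host bits = 32 - 21 = 11
Total addresses = 2^11 = 2048
Usable = total - 2 (network and broadcast)
Usable hosts: 2046


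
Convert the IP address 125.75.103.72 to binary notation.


125 = 01111101
75 = 01001011
103 = 01100111
72 = 01001000
Binary: 01111101.01001011.01100111.01001000


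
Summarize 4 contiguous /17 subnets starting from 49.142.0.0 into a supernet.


Original prefix: /17
Number of subnets: 4 = 2^2
New prefix = 17 - 2 = 15
Supernet: 49.142.0.0/15


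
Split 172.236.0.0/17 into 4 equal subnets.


New prefix = 17 + 2 = 19
Each subnet has 8192 addresses
  172.236.0.0/19
  172.236.32.0/19
  172.236.64.0/19
  172.236.96.0/19
Subnets: 172.236.0.0/19, 172.236.32.0/19, 172.236.64.0/19, 172.236.96.0/19


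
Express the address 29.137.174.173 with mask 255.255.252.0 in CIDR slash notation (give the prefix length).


Binary: 11111111.11111111.11111100.00000000
Count leading 1s
Prefix: /22


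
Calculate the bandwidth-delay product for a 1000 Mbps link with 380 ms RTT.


BDP = bandwidth * RTT
= 1000 Mbps * 380 ms
= 1000 * 1e6 * 380 / 1000 bits
= 380000000 bits
= 47500000 bytes
= 46386.7188 KB
BDP = 380000000 bits (47500000 bytes)


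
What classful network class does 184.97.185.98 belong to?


First octet: 184
Binary: 10111000
10xxxxxx -> Class B (128-191)
Class B, default mask 255.255.0.0 (/16)


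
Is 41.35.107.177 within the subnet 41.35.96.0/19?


Subnet network: 41.35.96.0
Test IP AND mask: 41.35.96.0
Yes, 41.35.107.177 is in 41.35.96.0/19


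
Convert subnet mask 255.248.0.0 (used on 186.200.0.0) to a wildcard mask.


Subnet mask: 255.248.0.0
Wildcard = 255.255.255.255 - subnet mask
255 - 255 = 0
255 - 248 = 7
255 - 0 = 255
255 - 0 = 255
Wildcard: 0.7.255.255


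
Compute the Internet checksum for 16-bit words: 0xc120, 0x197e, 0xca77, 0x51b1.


Sum all words (with carry folding):
+ 0xc120 = 0xc120
+ 0x197e = 0xda9e
+ 0xca77 = 0xa516
+ 0x51b1 = 0xf6c7
One's complement: ~0xf6c7
Checksum = 0x0938


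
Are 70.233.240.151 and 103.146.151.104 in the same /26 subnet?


Mask: 255.255.255.192
70.233.240.151 AND mask = 70.233.240.128
103.146.151.104 AND mask = 103.146.151.64
No, different subnets (70.233.240.128 vs 103.146.151.64)


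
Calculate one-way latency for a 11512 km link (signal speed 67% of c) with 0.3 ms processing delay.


Speed = 0.67 * 3e5 km/s = 201000 km/s
Propagation delay = 11512 / 201000 = 0.0573 s = 57.2736 ms
Processing delay = 0.3 ms
Total one-way latency = 57.5736 ms


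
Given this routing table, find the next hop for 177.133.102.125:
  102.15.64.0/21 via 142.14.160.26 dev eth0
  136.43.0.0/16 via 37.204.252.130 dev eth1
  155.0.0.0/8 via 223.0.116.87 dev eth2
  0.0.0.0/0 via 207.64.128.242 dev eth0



Longest prefix match for 177.133.102.125:
  /21 102.15.64.0: no
  /16 136.43.0.0: no
  /8 155.0.0.0: no
  /0 0.0.0.0: MATCH
Selected: next-hop 207.64.128.242 via eth0 (matched /0)


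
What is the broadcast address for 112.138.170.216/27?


Network: 112.138.170.192/27
Host bits = 5
Set all host bits to 1:
Broadcast: 112.138.170.223


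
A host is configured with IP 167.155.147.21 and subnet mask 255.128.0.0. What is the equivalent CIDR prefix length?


Binary: 11111111.10000000.00000000.00000000
Count leading 1s
Prefix: /9


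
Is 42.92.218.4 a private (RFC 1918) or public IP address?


RFC 1918 private ranges:
  10.0.0.0/8 (10.0.0.0 - 10.255.255.255)
  172.16.0.0/12 (172.16.0.0 - 172.31.255.255)
  192.168.0.0/16 (192.168.0.0 - 192.168.255.255)
Public (not in any RFC 1918 range)


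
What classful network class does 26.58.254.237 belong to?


First octet: 26
Binary: 00011010
0xxxxxxx -> Class A (1-126)
Class A, default mask 255.0.0.0 (/8)


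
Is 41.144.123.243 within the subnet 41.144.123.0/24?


Subnet network: 41.144.123.0
Test IP AND mask: 41.144.123.0
Yes, 41.144.123.243 is in 41.144.123.0/24


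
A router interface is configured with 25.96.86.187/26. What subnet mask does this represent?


/26 means 26 network bits, 6 host bits
Binary: 11111111111111111111111111000000
Mask: 255.255.255.192


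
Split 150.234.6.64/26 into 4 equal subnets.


New prefix = 26 + 2 = 28
Each subnet has 16 addresses
  150.234.6.64/28
  150.234.6.80/28
  150.234.6.96/28
  150.234.6.112/28
Subnets: 150.234.6.64/28, 150.234.6.80/28, 150.234.6.96/28, 150.234.6.112/28


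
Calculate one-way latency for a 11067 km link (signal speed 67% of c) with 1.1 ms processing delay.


Speed = 0.67 * 3e5 km/s = 201000 km/s
Propagation delay = 11067 / 201000 = 0.0551 s = 55.0597 ms
Processing delay = 1.1 ms
Total one-way latency = 56.1597 ms


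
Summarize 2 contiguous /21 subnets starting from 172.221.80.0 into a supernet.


Original prefix: /21
Number of subnets: 2 = 2^1
New prefix = 21 - 1 = 20
Supernet: 172.221.80.0/20


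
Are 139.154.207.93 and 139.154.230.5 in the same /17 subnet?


Mask: 255.255.128.0
139.154.207.93 AND mask = 139.154.128.0
139.154.230.5 AND mask = 139.154.128.0
Yes, same subnet (139.154.128.0)


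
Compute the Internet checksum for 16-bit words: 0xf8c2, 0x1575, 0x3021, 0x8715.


Sum all words (with carry folding):
+ 0xf8c2 = 0xf8c2
+ 0x1575 = 0x0e38
+ 0x3021 = 0x3e59
+ 0x8715 = 0xc56e
One's complement: ~0xc56e
Checksum = 0x3a91


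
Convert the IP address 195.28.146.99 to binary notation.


195 = 11000011
28 = 00011100
146 = 10010010
99 = 01100011
Binary: 11000011.00011100.10010010.01100011


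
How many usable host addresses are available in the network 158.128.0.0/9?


Host bits = 32 - 9 = 23
Total addresses = 2^23 = 8388608
Usable = total - 2 (network and broadcast)
Usable hosts: 8388606


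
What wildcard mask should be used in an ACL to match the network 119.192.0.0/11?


Subnet mask: 255.224.0.0
Wildcard = 255.255.255.255 - subnet mask
255 - 255 = 0
255 - 224 = 31
255 - 0 = 255
255 - 0 = 255
Wildcard: 0.31.255.255


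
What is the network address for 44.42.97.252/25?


IP:   00101100.00101010.01100001.11111100
Mask: 11111111.11111111.11111111.10000000
AND operation:
Net:  00101100.00101010.01100001.10000000
Network: 44.42.97.128/25


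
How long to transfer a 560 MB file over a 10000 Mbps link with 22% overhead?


Effective throughput = 10000 * (1 - 22/100) = 7800 Mbps
File size in Mb = 560 * 8 = 4480 Mb
Time = 4480 / 7800
Time = 0.5744 seconds


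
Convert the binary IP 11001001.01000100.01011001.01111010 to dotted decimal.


11001001 = 201
01000100 = 68
01011001 = 89
01111010 = 122
IP: 201.68.89.122


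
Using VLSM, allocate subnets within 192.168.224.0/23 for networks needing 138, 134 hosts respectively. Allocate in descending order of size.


138 hosts -> /24 (254 usable): 192.168.224.0/24
134 hosts -> /24 (254 usable): 192.168.225.0/24
Allocation: 192.168.224.0/24 (138 hosts, 254 usable); 192.168.225.0/24 (134 hosts, 254 usable)


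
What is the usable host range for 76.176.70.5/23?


Network: 76.176.70.0
Broadcast: 76.176.71.255
First usable = network + 1
Last usable = broadcast - 1
Range: 76.176.70.1 to 76.176.71.254


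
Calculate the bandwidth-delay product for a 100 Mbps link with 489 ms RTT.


BDP = bandwidth * RTT
= 100 Mbps * 489 ms
= 100 * 1e6 * 489 / 1000 bits
= 48900000 bits
= 6112500 bytes
= 5969.2383 KB
BDP = 48900000 bits (6112500 bytes)


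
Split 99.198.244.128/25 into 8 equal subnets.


New prefix = 25 + 3 = 28
Each subnet has 16 addresses
  99.198.244.128/28
  99.198.244.144/28
  99.198.244.160/28
  99.198.244.176/28
  99.198.244.192/28
  99.198.244.208/28
  99.198.244.224/28
  99.198.244.240/28
Subnets: 99.198.244.128/28, 99.198.244.144/28, 99.198.244.160/28, 99.198.244.176/28, 99.198.244.192/28, 99.198.244.208/28, 99.198.244.224/28, 99.198.244.240/28


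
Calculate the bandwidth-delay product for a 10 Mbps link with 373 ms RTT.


BDP = bandwidth * RTT
= 10 Mbps * 373 ms
= 10 * 1e6 * 373 / 1000 bits
= 3730000 bits
= 466250 bytes
= 455.3223 KB
BDP = 3730000 bits (466250 bytes)


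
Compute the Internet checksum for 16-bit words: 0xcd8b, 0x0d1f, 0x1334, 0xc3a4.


Sum all words (with carry folding):
+ 0xcd8b = 0xcd8b
+ 0x0d1f = 0xdaaa
+ 0x1334 = 0xedde
+ 0xc3a4 = 0xb183
One's complement: ~0xb183
Checksum = 0x4e7c


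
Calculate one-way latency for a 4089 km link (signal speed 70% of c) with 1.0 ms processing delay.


Speed = 0.7 * 3e5 km/s = 210000 km/s
Propagation delay = 4089 / 210000 = 0.0195 s = 19.4714 ms
Processing delay = 1.0 ms
Total one-way latency = 20.4714 ms


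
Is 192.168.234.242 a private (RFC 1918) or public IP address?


RFC 1918 private ranges:
  10.0.0.0/8 (10.0.0.0 - 10.255.255.255)
  172.16.0.0/12 (172.16.0.0 - 172.31.255.255)
  192.168.0.0/16 (192.168.0.0 - 192.168.255.255)
Private (in 192.168.0.0/16)


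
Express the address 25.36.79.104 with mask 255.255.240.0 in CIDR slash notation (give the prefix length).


Binary: 11111111.11111111.11110000.00000000
Count leading 1s
Prefix: /20


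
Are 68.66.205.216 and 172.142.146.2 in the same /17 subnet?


Mask: 255.255.128.0
68.66.205.216 AND mask = 68.66.128.0
172.142.146.2 AND mask = 172.142.128.0
No, different subnets (68.66.128.0 vs 172.142.128.0)


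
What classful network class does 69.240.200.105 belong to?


First octet: 69
Binary: 01000101
0xxxxxxx -> Class A (1-126)
Class A, default mask 255.0.0.0 (/8)


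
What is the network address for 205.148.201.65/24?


IP:   11001101.10010100.11001001.01000001
Mask: 11111111.11111111.11111111.00000000
AND operation:
Net:  11001101.10010100.11001001.00000000
Network: 205.148.201.0/24


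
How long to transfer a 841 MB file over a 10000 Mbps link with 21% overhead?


Effective throughput = 10000 * (1 - 21/100) = 7900 Mbps
File size in Mb = 841 * 8 = 6728 Mb
Time = 6728 / 7900
Time = 0.8516 seconds


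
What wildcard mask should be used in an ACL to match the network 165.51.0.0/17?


Subnet mask: 255.255.128.0
Wildcard = 255.255.255.255 - subnet mask
255 - 255 = 0
255 - 255 = 0
255 - 128 = 127
255 - 0 = 255
Wildcard: 0.0.127.255


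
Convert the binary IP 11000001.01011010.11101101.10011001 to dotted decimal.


11000001 = 193
01011010 = 90
11101101 = 237
10011001 = 153
IP: 193.90.237.153


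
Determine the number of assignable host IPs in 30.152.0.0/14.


Host bits = 32 - 14 = 18
Total addresses = 2^18 = 262144
Usable = total - 2 (network and broadcast)
Usable hosts: 262142


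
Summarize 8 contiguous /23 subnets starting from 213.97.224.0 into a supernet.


Original prefix: /23
Number of subnets: 8 = 2^3
New prefix = 23 - 3 = 20
Supernet: 213.97.224.0/20


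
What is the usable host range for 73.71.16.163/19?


Network: 73.71.0.0
Broadcast: 73.71.31.255
First usable = network + 1
Last usable = broadcast - 1
Range: 73.71.0.1 to 73.71.31.254


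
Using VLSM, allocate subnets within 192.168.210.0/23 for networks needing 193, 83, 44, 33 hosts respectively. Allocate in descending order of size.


193 hosts -> /24 (254 usable): 192.168.210.0/24
83 hosts -> /25 (126 usable): 192.168.211.0/25
44 hosts -> /26 (62 usable): 192.168.211.128/26
33 hosts -> /26 (62 usable): 192.168.211.192/26
Allocation: 192.168.210.0/24 (193 hosts, 254 usable); 192.168.211.0/25 (83 hosts, 126 usable); 192.168.211.128/26 (44 hosts, 62 usable); 192.168.211.192/26 (33 hosts, 62 usable)


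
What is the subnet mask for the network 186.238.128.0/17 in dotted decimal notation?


/17 means 17 network bits, 15 host bits
Binary: 11111111111111111000000000000000
Mask: 255.255.128.0


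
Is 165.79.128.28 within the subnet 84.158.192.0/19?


Subnet network: 84.158.192.0
Test IP AND mask: 165.79.128.0
No, 165.79.128.28 is not in 84.158.192.0/19


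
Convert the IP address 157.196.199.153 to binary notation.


157 = 10011101
196 = 11000100
199 = 11000111
153 = 10011001
Binary: 10011101.11000100.11000111.10011001
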